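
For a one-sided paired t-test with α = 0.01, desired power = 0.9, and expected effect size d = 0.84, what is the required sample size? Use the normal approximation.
n = 19 pairs

Sample size formula (paired t-test, normal approximation):
n = ((z_α + z_β) / d)²

z_α = 2.326 (for α = 0.01, one-sided)
z_β = 1.282 (for power = 0.9)
d = 0.84

n = ((2.326 + 1.282) / 0.84)²
n = (4.295)²
n ≈ 18.45
Round up to the next whole number: n = 19 pairs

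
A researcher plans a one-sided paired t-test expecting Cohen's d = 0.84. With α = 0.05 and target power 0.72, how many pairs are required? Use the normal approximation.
n = 8 pairs

Sample size formula (paired t-test, normal approximation):
n = ((z_α + z_β) / d)²

z_α = 1.645 (for α = 0.05, one-sided)
z_β = 0.583 (for power = 0.72)
d = 0.84

n = ((1.645 + 0.583) / 0.84)²
n = (2.652)²
n ≈ 7.03
Round up to the next whole number: n = 8 pairs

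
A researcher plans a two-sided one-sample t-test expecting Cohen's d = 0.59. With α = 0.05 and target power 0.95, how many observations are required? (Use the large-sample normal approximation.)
n = 38

Sample size formula (one-sample t-test, normal approximation):
n = ((z_{α/2} + z_β) / d)²

z_{α/2} = 1.960 (for α = 0.05, two-sided)
z_β = 1.645 (for power = 0.95)
d = 0.59

n = ((1.960 + 1.645) / 0.59)²
n = (6.110)²
n ≈ 37.33
Round up to the next whole number: n = 38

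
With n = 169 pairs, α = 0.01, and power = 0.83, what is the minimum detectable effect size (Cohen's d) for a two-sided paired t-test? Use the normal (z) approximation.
d ≈ 0.27

Minimum detectable effect (paired t-test, normal approximation):
d = (z_{α/2} + z_β) / √n
d = (2.576 + 0.954) / √169
d = 3.530 / 13.000
d ≈ 0.27

By Cohen's convention (0.2 small / 0.5 medium / 0.8 large): small effect.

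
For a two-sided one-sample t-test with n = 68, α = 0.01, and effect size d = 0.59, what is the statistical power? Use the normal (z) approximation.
Power ≈ 0.99

Power calculation (one-sample t-test, normal approximation):
z_β = d · √n - z_{α/2}
z_β = 0.59 · √68 - 2.576
z_β = 0.59 · 8.246 - 2.576
z_β = 2.289

Power = Φ(z_β) = Φ(2.289) ≈ 0.989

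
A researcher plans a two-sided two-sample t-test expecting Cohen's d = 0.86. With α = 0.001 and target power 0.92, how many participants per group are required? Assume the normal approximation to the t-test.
n = 60 per group

Sample size formula (two-sample t-test, normal approximation):
n = 2 · ((z_{α/2} + z_β) / d)²

z_{α/2} = 3.291 (for α = 0.001, two-sided)
z_β = 1.405 (for power = 0.92)
d = 0.86

n = 2 · ((3.291 + 1.405) / 0.86)²
n = 2 · (5.460)²
n ≈ 59.62
Round up to the next whole number: n = 60 per group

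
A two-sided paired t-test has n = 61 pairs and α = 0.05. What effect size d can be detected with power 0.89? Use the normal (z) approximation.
d ≈ 0.41

Minimum detectable effect (paired t-test, normal approximation):
d = (z_{α/2} + z_β) / √n
d = (1.960 + 1.227) / √61
d = 3.186 / 7.810
d ≈ 0.41

By Cohen's convention (0.2 small / 0.5 medium / 0.8 large): small effect.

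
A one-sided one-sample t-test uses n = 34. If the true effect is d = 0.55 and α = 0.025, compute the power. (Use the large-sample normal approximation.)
Power ≈ 0.89

Power calculation (one-sample t-test, normal approximation):
z_β = d · √n - z_α
z_β = 0.55 · √34 - 1.960
z_β = 0.55 · 5.831 - 1.960
z_β = 1.247

Power = Φ(z_β) = Φ(1.247) ≈ 0.894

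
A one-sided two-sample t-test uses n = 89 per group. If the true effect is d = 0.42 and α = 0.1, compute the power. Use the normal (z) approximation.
Power ≈ 0.94

Power calculation (two-sample t-test, normal approximation):
z_β = d · √(n/2) - z_α
z_β = 0.42 · √(89/2) - 1.282
z_β = 0.42 · 6.671 - 1.282
z_β = 1.520

Power = Φ(z_β) = Φ(1.520) ≈ 0.936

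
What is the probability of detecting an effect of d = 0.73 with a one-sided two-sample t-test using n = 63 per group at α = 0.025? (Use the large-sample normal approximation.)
Power ≈ 0.98

Power calculation (two-sample t-test, normal approximation):
z_β = d · √(n/2) - z_α
z_β = 0.73 · √(63/2) - 1.960
z_β = 0.73 · 5.612 - 1.960
z_β = 2.137

Power = Φ(z_β) = Φ(2.137) ≈ 0.984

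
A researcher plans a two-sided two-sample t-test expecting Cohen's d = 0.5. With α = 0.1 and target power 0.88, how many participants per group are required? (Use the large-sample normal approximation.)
n = 64 per group

Sample size formula (two-sample t-test, normal approximation):
n = 2 · ((z_{α/2} + z_β) / d)²

z_{α/2} = 1.645 (for α = 0.1, two-sided)
z_β = 1.175 (for power = 0.88)
d = 0.5

n = 2 · ((1.645 + 1.175) / 0.5)²
n = 2 · (5.640)²
n ≈ 63.62
Round up to the next whole number: n = 64 per group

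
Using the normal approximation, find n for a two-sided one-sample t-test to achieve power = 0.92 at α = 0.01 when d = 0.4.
n = 100

Sample size formula (one-sample t-test, normal approximation):
n = ((z_{α/2} + z_β) / d)²

z_{α/2} = 2.576 (for α = 0.01, two-sided)
z_β = 1.405 (for power = 0.92)
d = 0.4

n = ((2.576 + 1.405) / 0.4)²
n = (9.953)²
n ≈ 99.06
Round up to the next whole number: n = 100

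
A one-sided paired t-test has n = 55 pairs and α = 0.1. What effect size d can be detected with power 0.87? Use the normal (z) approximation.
d ≈ 0.32

Minimum detectable effect (paired t-test, normal approximation):
d = (z_α + z_β) / √n
d = (1.282 + 1.126) / √55
d = 2.408 / 7.416
d ≈ 0.32

By Cohen's convention (0.2 small / 0.5 medium / 0.8 large): small effect.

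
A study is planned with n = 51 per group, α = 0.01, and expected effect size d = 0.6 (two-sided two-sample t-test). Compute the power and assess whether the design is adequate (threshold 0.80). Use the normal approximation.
Power ≈ 0.68; the study is underpowered (power < 0.80)

Power calculation (two-sample t-test, normal approximation):
z_β = d · √(n/2) - z_{α/2}
z_β = 0.6 · √(51/2) - 2.576
z_β = 0.6 · 5.050 - 2.576
z_β = 0.454

Power = Φ(z_β) = Φ(0.454) ≈ 0.675

Effect size d = 0.6 is medium by Cohen's convention (0.2/0.5/0.8).

Threshold: power ≥ 0.80 is conventionally adequate.
Power ≈ 0.68 → the study is underpowered (power < 0.80).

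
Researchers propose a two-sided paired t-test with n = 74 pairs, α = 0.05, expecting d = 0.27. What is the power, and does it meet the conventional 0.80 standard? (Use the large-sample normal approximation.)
Power ≈ 0.64; the study is underpowered (power < 0.80)

Power calculation (paired t-test, normal approximation):
z_β = d · √n - z_{α/2}
z_β = 0.27 · √74 - 1.960
z_β = 0.27 · 8.602 - 1.960
z_β = 0.363

Power = Φ(z_β) = Φ(0.363) ≈ 0.642

Effect size d = 0.27 is small by Cohen's convention (0.2/0.5/0.8).

Threshold: power ≥ 0.80 is conventionally adequate.
Power ≈ 0.64 → the study is underpowered (power < 0.80).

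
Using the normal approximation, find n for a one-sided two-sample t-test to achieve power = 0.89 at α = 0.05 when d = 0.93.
n = 20 per group

Sample size formula (two-sample t-test, normal approximation):
n = 2 · ((z_α + z_β) / d)²

z_α = 1.645 (for α = 0.05, one-sided)
z_β = 1.227 (for power = 0.89)
d = 0.93

n = 2 · ((1.645 + 1.227) / 0.93)²
n = 2 · (3.088)²
n ≈ 19.07
Round up to the next whole number: n = 20 per group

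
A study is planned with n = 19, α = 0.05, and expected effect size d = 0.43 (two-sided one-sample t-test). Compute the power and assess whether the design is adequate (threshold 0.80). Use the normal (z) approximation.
Power ≈ 0.47; the study is underpowered (power < 0.80)

Power calculation (one-sample t-test, normal approximation):
z_β = d · √n - z_{α/2}
z_β = 0.43 · √19 - 1.960
z_β = 0.43 · 4.359 - 1.960
z_β = -0.086

Power = Φ(z_β) = Φ(-0.086) ≈ 0.466

Effect size d = 0.43 is small by Cohen's convention (0.2/0.5/0.8).

Threshold: power ≥ 0.80 is conventionally adequate.
Power ≈ 0.47 → the study is underpowered (power < 0.80).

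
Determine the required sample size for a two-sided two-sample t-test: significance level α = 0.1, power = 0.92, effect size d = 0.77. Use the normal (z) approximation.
n = 32 per group

Sample size formula (two-sample t-test, normal approximation):
n = 2 · ((z_{α/2} + z_β) / d)²

z_{α/2} = 1.645 (for α = 0.1, two-sided)
z_β = 1.405 (for power = 0.92)
d = 0.77

n = 2 · ((1.645 + 1.405) / 0.77)²
n = 2 · (3.961)²
n ≈ 31.38
Round up to the next whole number: n = 32 per group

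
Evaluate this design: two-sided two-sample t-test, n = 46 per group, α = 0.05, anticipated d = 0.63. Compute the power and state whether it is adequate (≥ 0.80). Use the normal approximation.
Power ≈ 0.86; the study is adequately powered (power ≥ 0.80)

Power calculation (two-sample t-test, normal approximation):
z_β = d · √(n/2) - z_{α/2}
z_β = 0.63 · √(46/2) - 1.960
z_β = 0.63 · 4.796 - 1.960
z_β = 1.061

Power = Φ(z_β) = Φ(1.061) ≈ 0.856

Effect size d = 0.63 is medium by Cohen's convention (0.2/0.5/0.8).

Threshold: power ≥ 0.80 is conventionally adequate.
Power ≈ 0.86 → the study is adequately powered (power ≥ 0.80).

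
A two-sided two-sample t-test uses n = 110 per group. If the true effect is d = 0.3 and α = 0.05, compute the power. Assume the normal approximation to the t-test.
Power ≈ 0.60

Power calculation (two-sample t-test, normal approximation):
z_β = d · √(n/2) - z_{α/2}
z_β = 0.3 · √(110/2) - 1.960
z_β = 0.3 · 7.416 - 1.960
z_β = 0.265

Power = Φ(z_β) = Φ(0.265) ≈ 0.604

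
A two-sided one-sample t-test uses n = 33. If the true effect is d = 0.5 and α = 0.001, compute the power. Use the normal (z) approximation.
Power ≈ 0.34

Power calculation (one-sample t-test, normal approximation):
z_β = d · √n - z_{α/2}
z_β = 0.5 · √33 - 3.291
z_β = 0.5 · 5.745 - 3.291
z_β = -0.418

Power = Φ(z_β) = Φ(-0.418) ≈ 0.338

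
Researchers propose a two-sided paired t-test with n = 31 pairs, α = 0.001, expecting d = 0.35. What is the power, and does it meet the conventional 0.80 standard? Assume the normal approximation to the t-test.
Power ≈ 0.09; the study is underpowered (power < 0.80)

Power calculation (paired t-test, normal approximation):
z_β = d · √n - z_{α/2}
z_β = 0.35 · √31 - 3.291
z_β = 0.35 · 5.568 - 3.291
z_β = -1.342

Power = Φ(z_β) = Φ(-1.342) ≈ 0.090

Effect size d = 0.35 is small by Cohen's convention (0.2/0.5/0.8).

Threshold: power ≥ 0.80 is conventionally adequate.
Power ≈ 0.09 → the study is underpowered (power < 0.80).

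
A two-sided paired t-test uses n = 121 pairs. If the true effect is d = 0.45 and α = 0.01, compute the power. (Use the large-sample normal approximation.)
Power ≈ 0.99

Power calculation (paired t-test, normal approximation):
z_β = d · √n - z_{α/2}
z_β = 0.45 · √121 - 2.576
z_β = 0.45 · 11.000 - 2.576
z_β = 2.374

Power = Φ(z_β) = Φ(2.374) ≈ 0.991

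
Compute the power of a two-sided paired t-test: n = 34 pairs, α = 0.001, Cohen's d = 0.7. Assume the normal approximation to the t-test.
Power ≈ 0.79

Power calculation (paired t-test, normal approximation):
z_β = d · √n - z_{α/2}
z_β = 0.7 · √34 - 3.291
z_β = 0.7 · 5.831 - 3.291
z_β = 0.791

Power = Φ(z_β) = Φ(0.791) ≈ 0.786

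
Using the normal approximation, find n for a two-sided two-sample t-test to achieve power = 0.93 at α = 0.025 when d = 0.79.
n = 45 per group

Sample size formula (two-sample t-test, normal approximation):
n = 2 · ((z_{α/2} + z_β) / d)²

z_{α/2} = 2.241 (for α = 0.025, two-sided)
z_β = 1.476 (for power = 0.93)
d = 0.79

n = 2 · ((2.241 + 1.476) / 0.79)²
n = 2 · (4.705)²
n ≈ 44.27
Round up to the next whole number: n = 45 per group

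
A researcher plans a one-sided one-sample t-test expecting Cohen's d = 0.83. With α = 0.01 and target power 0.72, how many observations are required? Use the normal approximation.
n = 13

Sample size formula (one-sample t-test, normal approximation):
n = ((z_α + z_β) / d)²

z_α = 2.326 (for α = 0.01, one-sided)
z_β = 0.583 (for power = 0.72)
d = 0.83

n = ((2.326 + 0.583) / 0.83)²
n = (3.505)²
n ≈ 12.29
Round up to the next whole number: n = 13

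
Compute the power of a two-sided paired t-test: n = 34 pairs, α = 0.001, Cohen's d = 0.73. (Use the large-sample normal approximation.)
Power ≈ 0.83

Power calculation (paired t-test, normal approximation):
z_β = d · √n - z_{α/2}
z_β = 0.73 · √34 - 3.291
z_β = 0.73 · 5.831 - 3.291
z_β = 0.966

Power = Φ(z_β) = Φ(0.966) ≈ 0.833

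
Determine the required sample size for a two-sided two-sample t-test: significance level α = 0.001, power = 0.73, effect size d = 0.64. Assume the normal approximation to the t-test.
n = 75 per group

Sample size formula (two-sample t-test, normal approximation):
n = 2 · ((z_{α/2} + z_β) / d)²

z_{α/2} = 3.291 (for α = 0.001, two-sided)
z_β = 0.613 (for power = 0.73)
d = 0.64

n = 2 · ((3.291 + 0.613) / 0.64)²
n = 2 · (6.100)²
n ≈ 74.42
Round up to the next whole number: n = 75 per group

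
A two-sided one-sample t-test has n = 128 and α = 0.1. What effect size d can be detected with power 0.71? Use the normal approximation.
d ≈ 0.19

Minimum detectable effect (one-sample t-test, normal approximation):
d = (z_{α/2} + z_β) / √n
d = (1.645 + 0.553) / √128
d = 2.198 / 11.314
d ≈ 0.19

By Cohen's convention (0.2 small / 0.5 medium / 0.8 large): very small effect.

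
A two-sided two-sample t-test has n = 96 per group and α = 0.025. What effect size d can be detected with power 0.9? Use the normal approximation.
d ≈ 0.51

Minimum detectable effect (two-sample t-test, normal approximation):
d = (z_{α/2} + z_β) / √(n/2)
d = (2.241 + 1.282) / √(96/2)
d = 3.523 / 6.928
d ≈ 0.51

By Cohen's convention (0.2 small / 0.5 medium / 0.8 large): medium effect.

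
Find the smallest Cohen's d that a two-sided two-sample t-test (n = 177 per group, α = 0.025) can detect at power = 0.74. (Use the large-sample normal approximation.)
d ≈ 0.31

Minimum detectable effect (two-sample t-test, normal approximation):
d = (z_{α/2} + z_β) / √(n/2)
d = (2.241 + 0.643) / √(177/2)
d = 2.885 / 9.407
d ≈ 0.31

By Cohen's convention (0.2 small / 0.5 medium / 0.8 large): small effect.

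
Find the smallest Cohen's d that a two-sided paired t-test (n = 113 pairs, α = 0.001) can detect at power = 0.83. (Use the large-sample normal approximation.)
d ≈ 0.40

Minimum detectable effect (paired t-test, normal approximation):
d = (z_{α/2} + z_β) / √n
d = (3.291 + 0.954) / √113
d = 4.245 / 10.630
d ≈ 0.40

By Cohen's convention (0.2 small / 0.5 medium / 0.8 large): small effect.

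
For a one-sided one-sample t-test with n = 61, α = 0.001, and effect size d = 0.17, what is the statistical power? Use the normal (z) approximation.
Power ≈ 0.04

Power calculation (one-sample t-test, normal approximation):
z_β = d · √n - z_α
z_β = 0.17 · √61 - 3.090
z_β = 0.17 · 7.810 - 3.090
z_β = -1.762

Power = Φ(z_β) = Φ(-1.762) ≈ 0.039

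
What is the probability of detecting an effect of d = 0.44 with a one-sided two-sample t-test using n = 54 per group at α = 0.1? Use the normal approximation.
Power ≈ 0.84

Power calculation (two-sample t-test, normal approximation):
z_β = d · √(n/2) - z_α
z_β = 0.44 · √(54/2) - 1.282
z_β = 0.44 · 5.196 - 1.282
z_β = 1.005

Power = Φ(z_β) = Φ(1.005) ≈ 0.842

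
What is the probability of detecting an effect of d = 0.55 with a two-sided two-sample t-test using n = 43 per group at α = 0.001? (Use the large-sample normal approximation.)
Power ≈ 0.23

Power calculation (two-sample t-test, normal approximation):
z_β = d · √(n/2) - z_{α/2}
z_β = 0.55 · √(43/2) - 3.291
z_β = 0.55 · 4.637 - 3.291
z_β = -0.740

Power = Φ(z_β) = Φ(-0.740) ≈ 0.230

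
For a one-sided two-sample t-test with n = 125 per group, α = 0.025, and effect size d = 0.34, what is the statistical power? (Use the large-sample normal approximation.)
Power ≈ 0.77

Power calculation (two-sample t-test, normal approximation):
z_β = d · √(n/2) - z_α
z_β = 0.34 · √(125/2) - 1.960
z_β = 0.34 · 7.906 - 1.960
z_β = 0.728

Power = Φ(z_β) = Φ(0.728) ≈ 0.767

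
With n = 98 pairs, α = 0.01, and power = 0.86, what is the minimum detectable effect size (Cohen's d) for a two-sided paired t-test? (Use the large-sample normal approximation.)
d ≈ 0.37

Minimum detectable effect (paired t-test, normal approximation):
d = (z_{α/2} + z_β) / √n
d = (2.576 + 1.080) / √98
d = 3.656 / 9.899
d ≈ 0.37

By Cohen's convention (0.2 small / 0.5 medium / 0.8 large): small effect.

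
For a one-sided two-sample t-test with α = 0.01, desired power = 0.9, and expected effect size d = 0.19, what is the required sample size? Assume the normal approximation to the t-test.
n = 722 per group

Sample size formula (two-sample t-test, normal approximation):
n = 2 · ((z_α + z_β) / d)²

z_α = 2.326 (for α = 0.01, one-sided)
z_β = 1.282 (for power = 0.9)
d = 0.19

n = 2 · ((2.326 + 1.282) / 0.19)²
n = 2 · (18.989)²
n ≈ 721.16
Round up to the next whole number: n = 722 per group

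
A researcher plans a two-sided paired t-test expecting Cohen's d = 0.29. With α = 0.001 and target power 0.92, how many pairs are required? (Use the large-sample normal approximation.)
n = 263 pairs

Sample size formula (paired t-test, normal approximation):
n = ((z_{α/2} + z_β) / d)²

z_{α/2} = 3.291 (for α = 0.001, two-sided)
z_β = 1.405 (for power = 0.92)
d = 0.29

n = ((3.291 + 1.405) / 0.29)²
n = (16.193)²
n ≈ 262.21
Round up to the next whole number: n = 263 pairs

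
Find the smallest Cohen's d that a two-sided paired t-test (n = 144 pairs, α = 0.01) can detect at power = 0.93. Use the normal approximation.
d ≈ 0.34

Minimum detectable effect (paired t-test, normal approximation):
d = (z_{α/2} + z_β) / √n
d = (2.576 + 1.476) / √144
d = 4.052 / 12.000
d ≈ 0.34

By Cohen's convention (0.2 small / 0.5 medium / 0.8 large): small effect.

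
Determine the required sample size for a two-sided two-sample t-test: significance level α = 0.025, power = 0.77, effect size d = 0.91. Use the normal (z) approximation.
n = 22 per group

Sample size formula (two-sample t-test, normal approximation):
n = 2 · ((z_{α/2} + z_β) / d)²

z_{α/2} = 2.241 (for α = 0.025, two-sided)
z_β = 0.739 (for power = 0.77)
d = 0.91

n = 2 · ((2.241 + 0.739) / 0.91)²
n = 2 · (3.275)²
n ≈ 21.45
Round up to the next whole number: n = 22 per group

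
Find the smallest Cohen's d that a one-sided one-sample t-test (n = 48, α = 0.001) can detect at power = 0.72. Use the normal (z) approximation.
d ≈ 0.53

Minimum detectable effect (one-sample t-test, normal approximation):
d = (z_α + z_β) / √n
d = (3.090 + 0.583) / √48
d = 3.673 / 6.928
d ≈ 0.53

By Cohen's convention (0.2 small / 0.5 medium / 0.8 large): medium effect.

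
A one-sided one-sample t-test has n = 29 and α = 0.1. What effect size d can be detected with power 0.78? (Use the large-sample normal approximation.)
d ≈ 0.38

Minimum detectable effect (one-sample t-test, normal approximation):
d = (z_α + z_β) / √n
d = (1.282 + 0.772) / √29
d = 2.054 / 5.385
d ≈ 0.38

By Cohen's convention (0.2 small / 0.5 medium / 0.8 large): small effect.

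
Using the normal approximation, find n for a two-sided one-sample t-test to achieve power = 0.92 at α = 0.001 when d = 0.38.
n = 153

Sample size formula (one-sample t-test, normal approximation):
n = ((z_{α/2} + z_β) / d)²

z_{α/2} = 3.291 (for α = 0.001, two-sided)
z_β = 1.405 (for power = 0.92)
d = 0.38

n = ((3.291 + 1.405) / 0.38)²
n = (12.358)²
n ≈ 152.72
Round up to the next whole number: n = 153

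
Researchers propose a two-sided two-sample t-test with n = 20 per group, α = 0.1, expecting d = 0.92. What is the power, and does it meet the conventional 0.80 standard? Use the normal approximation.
Power ≈ 0.90; the study is adequately powered (power ≥ 0.80)

Power calculation (two-sample t-test, normal approximation):
z_β = d · √(n/2) - z_{α/2}
z_β = 0.92 · √(20/2) - 1.645
z_β = 0.92 · 3.162 - 1.645
z_β = 1.264

Power = Φ(z_β) = Φ(1.264) ≈ 0.897

Effect size d = 0.92 is large by Cohen's convention (0.2/0.5/0.8).

Threshold: power ≥ 0.80 is conventionally adequate.
Power ≈ 0.90 → the study is adequately powered (power ≥ 0.80).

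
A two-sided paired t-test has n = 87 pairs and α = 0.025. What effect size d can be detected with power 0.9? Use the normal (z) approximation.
d ≈ 0.38

Minimum detectable effect (paired t-test, normal approximation):
d = (z_{α/2} + z_β) / √n
d = (2.241 + 1.282) / √87
d = 3.523 / 9.327
d ≈ 0.38

By Cohen's convention (0.2 small / 0.5 medium / 0.8 large): small effect.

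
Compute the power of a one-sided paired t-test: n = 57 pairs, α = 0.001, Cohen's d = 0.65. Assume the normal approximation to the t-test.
Power ≈ 0.97

Power calculation (paired t-test, normal approximation):
z_β = d · √n - z_α
z_β = 0.65 · √57 - 3.090
z_β = 0.65 · 7.550 - 3.090
z_β = 1.817

Power = Φ(z_β) = Φ(1.817) ≈ 0.965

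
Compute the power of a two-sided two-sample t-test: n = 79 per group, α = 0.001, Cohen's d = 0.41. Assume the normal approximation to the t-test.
Power ≈ 0.24

Power calculation (two-sample t-test, normal approximation):
z_β = d · √(n/2) - z_{α/2}
z_β = 0.41 · √(79/2) - 3.291
z_β = 0.41 · 6.285 - 3.291
z_β = -0.714

Power = Φ(z_β) = Φ(-0.714) ≈ 0.238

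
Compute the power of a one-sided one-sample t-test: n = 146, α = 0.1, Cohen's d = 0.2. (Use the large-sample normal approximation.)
Power ≈ 0.87

Power calculation (one-sample t-test, normal approximation):
z_β = d · √n - z_α
z_β = 0.2 · √146 - 1.282
z_β = 0.2 · 12.083 - 1.282
z_β = 1.135

Power = Φ(z_β) = Φ(1.135) ≈ 0.872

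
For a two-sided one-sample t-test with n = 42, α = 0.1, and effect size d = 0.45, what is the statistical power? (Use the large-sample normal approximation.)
Power ≈ 0.90

Power calculation (one-sample t-test, normal approximation):
z_β = d · √n - z_{α/2}
z_β = 0.45 · √42 - 1.645
z_β = 0.45 · 6.481 - 1.645
z_β = 1.271

Power = Φ(z_β) = Φ(1.271) ≈ 0.898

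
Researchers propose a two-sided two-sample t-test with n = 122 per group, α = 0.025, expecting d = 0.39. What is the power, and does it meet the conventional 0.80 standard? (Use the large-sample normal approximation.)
Power ≈ 0.79; the study is underpowered (power < 0.80)

Power calculation (two-sample t-test, normal approximation):
z_β = d · √(n/2) - z_{α/2}
z_β = 0.39 · √(122/2) - 2.241
z_β = 0.39 · 7.810 - 2.241
z_β = 0.805

Power = Φ(z_β) = Φ(0.805) ≈ 0.789

Effect size d = 0.39 is small by Cohen's convention (0.2/0.5/0.8).

Threshold: power ≥ 0.80 is conventionally adequate.
Power ≈ 0.79 → the study is underpowered (power < 0.80).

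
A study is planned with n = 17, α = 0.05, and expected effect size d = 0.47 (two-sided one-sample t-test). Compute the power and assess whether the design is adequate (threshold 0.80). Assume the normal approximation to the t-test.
Power ≈ 0.49; the study is underpowered (power < 0.80)

Power calculation (one-sample t-test, normal approximation):
z_β = d · √n - z_{α/2}
z_β = 0.47 · √17 - 1.960
z_β = 0.47 · 4.123 - 1.960
z_β = -0.022

Power = Φ(z_β) = Φ(-0.022) ≈ 0.491

Effect size d = 0.47 is small by Cohen's convention (0.2/0.5/0.8).

Threshold: power ≥ 0.80 is conventionally adequate.
Power ≈ 0.49 → the study is underpowered (power < 0.80).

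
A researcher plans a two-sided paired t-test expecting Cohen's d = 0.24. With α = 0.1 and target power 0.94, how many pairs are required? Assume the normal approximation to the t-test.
n = 178 pairs

Sample size formula (paired t-test, normal approximation):
n = ((z_{α/2} + z_β) / d)²

z_{α/2} = 1.645 (for α = 0.1, two-sided)
z_β = 1.555 (for power = 0.94)
d = 0.24

n = ((1.645 + 1.555) / 0.24)²
n = (13.333)²
n ≈ 177.77
Round up to the next whole number: n = 178 pairs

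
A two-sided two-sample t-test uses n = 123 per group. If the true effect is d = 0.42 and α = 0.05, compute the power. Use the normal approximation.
Power ≈ 0.91

Power calculation (two-sample t-test, normal approximation):
z_β = d · √(n/2) - z_{α/2}
z_β = 0.42 · √(123/2) - 1.960
z_β = 0.42 · 7.842 - 1.960
z_β = 1.334

Power = Φ(z_β) = Φ(1.334) ≈ 0.909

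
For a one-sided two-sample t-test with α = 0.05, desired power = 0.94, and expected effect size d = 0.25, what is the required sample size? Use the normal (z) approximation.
n = 328 per group

Sample size formula (two-sample t-test, normal approximation):
n = 2 · ((z_α + z_β) / d)²

z_α = 1.645 (for α = 0.05, one-sided)
z_β = 1.555 (for power = 0.94)
d = 0.25

n = 2 · ((1.645 + 1.555) / 0.25)²
n = 2 · (12.800)²
n ≈ 327.68
Round up to the next whole number: n = 328 per group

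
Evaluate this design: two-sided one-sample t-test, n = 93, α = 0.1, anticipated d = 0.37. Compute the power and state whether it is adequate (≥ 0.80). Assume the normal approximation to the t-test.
Power ≈ 0.97; the study is adequately powered (power ≥ 0.80)

Power calculation (one-sample t-test, normal approximation):
z_β = d · √n - z_{α/2}
z_β = 0.37 · √93 - 1.645
z_β = 0.37 · 9.644 - 1.645
z_β = 1.923

Power = Φ(z_β) = Φ(1.923) ≈ 0.973

Effect size d = 0.37 is small by Cohen's convention (0.2/0.5/0.8).

Threshold: power ≥ 0.80 is conventionally adequate.
Power ≈ 0.97 → the study is adequately powered (power ≥ 0.80).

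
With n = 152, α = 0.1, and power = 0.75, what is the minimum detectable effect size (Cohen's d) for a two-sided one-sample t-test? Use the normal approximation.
d ≈ 0.19

Minimum detectable effect (one-sample t-test, normal approximation):
d = (z_{α/2} + z_β) / √n
d = (1.645 + 0.674) / √152
d = 2.319 / 12.329
d ≈ 0.19

By Cohen's convention (0.2 small / 0.5 medium / 0.8 large): very small effect.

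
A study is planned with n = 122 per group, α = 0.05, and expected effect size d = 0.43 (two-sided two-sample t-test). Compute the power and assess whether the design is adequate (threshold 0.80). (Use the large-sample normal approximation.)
Power ≈ 0.92; the study is adequately powered (power ≥ 0.80)

Power calculation (two-sample t-test, normal approximation):
z_β = d · √(n/2) - z_{α/2}
z_β = 0.43 · √(122/2) - 1.960
z_β = 0.43 · 7.810 - 1.960
z_β = 1.398

Power = Φ(z_β) = Φ(1.398) ≈ 0.919

Effect size d = 0.43 is small by Cohen's convention (0.2/0.5/0.8).

Threshold: power ≥ 0.80 is conventionally adequate.
Power ≈ 0.92 → the study is adequately powered (power ≥ 0.80).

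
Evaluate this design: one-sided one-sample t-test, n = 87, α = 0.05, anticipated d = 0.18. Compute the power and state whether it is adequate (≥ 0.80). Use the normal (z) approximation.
Power ≈ 0.51; the study is underpowered (power < 0.80)

Power calculation (one-sample t-test, normal approximation):
z_β = d · √n - z_α
z_β = 0.18 · √87 - 1.645
z_β = 0.18 · 9.327 - 1.645
z_β = 0.034

Power = Φ(z_β) = Φ(0.034) ≈ 0.514

Effect size d = 0.18 is very small by Cohen's convention (0.2/0.5/0.8).

Threshold: power ≥ 0.80 is conventionally adequate.
Power ≈ 0.51 → the study is underpowered (power < 0.80).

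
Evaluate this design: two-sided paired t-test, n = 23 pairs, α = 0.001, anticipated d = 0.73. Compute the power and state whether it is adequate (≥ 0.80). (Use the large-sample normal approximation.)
Power ≈ 0.58; the study is underpowered (power < 0.80)

Power calculation (paired t-test, normal approximation):
z_β = d · √n - z_{α/2}
z_β = 0.73 · √23 - 3.291
z_β = 0.73 · 4.796 - 3.291
z_β = 0.210

Power = Φ(z_β) = Φ(0.210) ≈ 0.583

Effect size d = 0.73 is medium by Cohen's convention (0.2/0.5/0.8).

Threshold: power ≥ 0.80 is conventionally adequate.
Power ≈ 0.58 → the study is underpowered (power < 0.80).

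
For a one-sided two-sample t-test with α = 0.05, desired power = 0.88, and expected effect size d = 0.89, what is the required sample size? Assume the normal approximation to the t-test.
n = 21 per group

Sample size formula (two-sample t-test, normal approximation):
n = 2 · ((z_α + z_β) / d)²

z_α = 1.645 (for α = 0.05, one-sided)
z_β = 1.175 (for power = 0.88)
d = 0.89

n = 2 · ((1.645 + 1.175) / 0.89)²
n = 2 · (3.169)²
n ≈ 20.09
Round up to the next whole number: n = 21 per group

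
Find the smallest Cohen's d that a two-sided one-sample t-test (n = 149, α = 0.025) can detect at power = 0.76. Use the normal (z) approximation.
d ≈ 0.24

Minimum detectable effect (one-sample t-test, normal approximation):
d = (z_{α/2} + z_β) / √n
d = (2.241 + 0.706) / √149
d = 2.948 / 12.207
d ≈ 0.24

By Cohen's convention (0.2 small / 0.5 medium / 0.8 large): small effect.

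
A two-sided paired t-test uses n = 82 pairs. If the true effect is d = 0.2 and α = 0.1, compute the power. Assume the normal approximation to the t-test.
Power ≈ 0.57

Power calculation (paired t-test, normal approximation):
z_β = d · √n - z_{α/2}
z_β = 0.2 · √82 - 1.645
z_β = 0.2 · 9.055 - 1.645
z_β = 0.166

Power = Φ(z_β) = Φ(0.166) ≈ 0.566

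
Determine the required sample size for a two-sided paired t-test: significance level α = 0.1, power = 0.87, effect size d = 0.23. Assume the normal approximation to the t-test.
n = 146 pairs

Sample size formula (paired t-test, normal approximation):
n = ((z_{α/2} + z_β) / d)²

z_{α/2} = 1.645 (for α = 0.1, two-sided)
z_β = 1.126 (for power = 0.87)
d = 0.23

n = ((1.645 + 1.126) / 0.23)²
n = (12.048)²
n ≈ 145.15
Round up to the next whole number: n = 146 pairs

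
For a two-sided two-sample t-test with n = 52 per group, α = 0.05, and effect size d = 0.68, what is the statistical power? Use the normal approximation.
Power ≈ 0.93

Power calculation (two-sample t-test, normal approximation):
z_β = d · √(n/2) - z_{α/2}
z_β = 0.68 · √(52/2) - 1.960
z_β = 0.68 · 5.099 - 1.960
z_β = 1.507

Power = Φ(z_β) = Φ(1.507) ≈ 0.934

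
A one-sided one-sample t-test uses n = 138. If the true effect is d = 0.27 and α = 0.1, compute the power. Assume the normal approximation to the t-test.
Power ≈ 0.97

Power calculation (one-sample t-test, normal approximation):
z_β = d · √n - z_α
z_β = 0.27 · √138 - 1.282
z_β = 0.27 · 11.747 - 1.282
z_β = 1.890

Power = Φ(z_β) = Φ(1.890) ≈ 0.971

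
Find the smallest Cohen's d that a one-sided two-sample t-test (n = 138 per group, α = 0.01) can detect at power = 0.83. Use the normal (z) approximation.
d ≈ 0.39

Minimum detectable effect (two-sample t-test, normal approximation):
d = (z_α + z_β) / √(n/2)
d = (2.326 + 0.954) / √(138/2)
d = 3.281 / 8.307
d ≈ 0.39

By Cohen's convention (0.2 small / 0.5 medium / 0.8 large): small effect.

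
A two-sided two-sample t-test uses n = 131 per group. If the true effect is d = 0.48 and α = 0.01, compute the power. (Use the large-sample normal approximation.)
Power ≈ 0.90

Power calculation (two-sample t-test, normal approximation):
z_β = d · √(n/2) - z_{α/2}
z_β = 0.48 · √(131/2) - 2.576
z_β = 0.48 · 8.093 - 2.576
z_β = 1.309

Power = Φ(z_β) = Φ(1.309) ≈ 0.905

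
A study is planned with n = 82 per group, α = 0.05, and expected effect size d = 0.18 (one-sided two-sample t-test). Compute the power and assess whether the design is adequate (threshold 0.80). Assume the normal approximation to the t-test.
Power ≈ 0.31; the study is underpowered (power < 0.80)

Power calculation (two-sample t-test, normal approximation):
z_β = d · √(n/2) - z_α
z_β = 0.18 · √(82/2) - 1.645
z_β = 0.18 · 6.403 - 1.645
z_β = -0.492

Power = Φ(z_β) = Φ(-0.492) ≈ 0.311

Effect size d = 0.18 is very small by Cohen's convention (0.2/0.5/0.8).

Threshold: power ≥ 0.80 is conventionally adequate.
Power ≈ 0.31 → the study is underpowered (power < 0.80).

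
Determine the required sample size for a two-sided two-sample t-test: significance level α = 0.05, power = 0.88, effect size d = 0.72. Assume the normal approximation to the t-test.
n = 38 per group

Sample size formula (two-sample t-test, normal approximation):
n = 2 · ((z_{α/2} + z_β) / d)²

z_{α/2} = 1.960 (for α = 0.05, two-sided)
z_β = 1.175 (for power = 0.88)
d = 0.72

n = 2 · ((1.960 + 1.175) / 0.72)²
n = 2 · (4.354)²
n ≈ 37.91
Round up to the next whole number: n = 38 per group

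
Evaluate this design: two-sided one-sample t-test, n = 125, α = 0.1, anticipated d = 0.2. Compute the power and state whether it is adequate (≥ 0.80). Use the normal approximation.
Power ≈ 0.72; the study is underpowered (power < 0.80)

Power calculation (one-sample t-test, normal approximation):
z_β = d · √n - z_{α/2}
z_β = 0.2 · √125 - 1.645
z_β = 0.2 · 11.180 - 1.645
z_β = 0.591

Power = Φ(z_β) = Φ(0.591) ≈ 0.723

Effect size d = 0.2 is small by Cohen's convention (0.2/0.5/0.8).

Threshold: power ≥ 0.80 is conventionally adequate.
Power ≈ 0.72 → the study is underpowered (power < 0.80).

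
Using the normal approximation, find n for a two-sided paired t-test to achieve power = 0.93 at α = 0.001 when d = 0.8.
n = 36 pairs

Sample size formula (paired t-test, normal approximation):
n = ((z_{α/2} + z_β) / d)²

z_{α/2} = 3.291 (for α = 0.001, two-sided)
z_β = 1.476 (for power = 0.93)
d = 0.8

n = ((3.291 + 1.476) / 0.8)²
n = (5.959)²
n ≈ 35.51
Round up to the next whole number: n = 36 pairs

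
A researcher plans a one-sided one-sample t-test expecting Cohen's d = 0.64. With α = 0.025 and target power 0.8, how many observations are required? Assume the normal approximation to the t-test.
n = 20

Sample size formula (one-sample t-test, normal approximation):
n = ((z_α + z_β) / d)²

z_α = 1.960 (for α = 0.025, one-sided)
z_β = 0.842 (for power = 0.8)
d = 0.64

n = ((1.960 + 0.842) / 0.64)²
n = (4.378)²
n ≈ 19.17
Round up to the next whole number: n = 20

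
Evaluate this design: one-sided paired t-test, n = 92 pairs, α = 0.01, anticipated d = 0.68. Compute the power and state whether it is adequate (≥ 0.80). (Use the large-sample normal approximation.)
Power ≈ 1.00; the study is adequately powered (power ≥ 0.80)

Power calculation (paired t-test, normal approximation):
z_β = d · √n - z_α
z_β = 0.68 · √92 - 2.326
z_β = 0.68 · 9.592 - 2.326
z_β = 4.196

Power = Φ(z_β) = Φ(4.196) ≈ 1.000

Effect size d = 0.68 is medium by Cohen's convention (0.2/0.5/0.8).

Threshold: power ≥ 0.80 is conventionally adequate.
Power ≈ 1.00 → the study is adequately powered (power ≥ 0.80).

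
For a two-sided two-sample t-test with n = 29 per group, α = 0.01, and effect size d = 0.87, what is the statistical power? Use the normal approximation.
Power ≈ 0.77

Power calculation (two-sample t-test, normal approximation):
z_β = d · √(n/2) - z_{α/2}
z_β = 0.87 · √(29/2) - 2.576
z_β = 0.87 · 3.808 - 2.576
z_β = 0.737

Power = Φ(z_β) = Φ(0.737) ≈ 0.769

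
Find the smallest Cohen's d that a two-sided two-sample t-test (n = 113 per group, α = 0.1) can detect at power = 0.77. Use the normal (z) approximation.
d ≈ 0.32

Minimum detectable effect (two-sample t-test, normal approximation):
d = (z_{α/2} + z_β) / √(n/2)
d = (1.645 + 0.739) / √(113/2)
d = 2.384 / 7.517
d ≈ 0.32

By Cohen's convention (0.2 small / 0.5 medium / 0.8 large): small effect.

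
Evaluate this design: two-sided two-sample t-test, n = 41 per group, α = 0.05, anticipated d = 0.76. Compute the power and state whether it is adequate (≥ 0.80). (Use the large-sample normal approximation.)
Power ≈ 0.93; the study is adequately powered (power ≥ 0.80)

Power calculation (two-sample t-test, normal approximation):
z_β = d · √(n/2) - z_{α/2}
z_β = 0.76 · √(41/2) - 1.960
z_β = 0.76 · 4.528 - 1.960
z_β = 1.481

Power = Φ(z_β) = Φ(1.481) ≈ 0.931

Effect size d = 0.76 is medium by Cohen's convention (0.2/0.5/0.8).

Threshold: power ≥ 0.80 is conventionally adequate.
Power ≈ 0.93 → the study is adequately powered (power ≥ 0.80).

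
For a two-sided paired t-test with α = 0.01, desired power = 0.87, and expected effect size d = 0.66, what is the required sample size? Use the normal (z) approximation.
n = 32 pairs

Sample size formula (paired t-test, normal approximation):
n = ((z_{α/2} + z_β) / d)²

z_{α/2} = 2.576 (for α = 0.01, two-sided)
z_β = 1.126 (for power = 0.87)
d = 0.66

n = ((2.576 + 1.126) / 0.66)²
n = (5.609)²
n ≈ 31.46
Round up to the next whole number: n = 32 pairs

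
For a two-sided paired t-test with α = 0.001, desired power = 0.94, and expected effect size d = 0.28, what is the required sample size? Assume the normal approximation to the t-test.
n = 300 pairs

Sample size formula (paired t-test, normal approximation):
n = ((z_{α/2} + z_β) / d)²

z_{α/2} = 3.291 (for α = 0.001, two-sided)
z_β = 1.555 (for power = 0.94)
d = 0.28

n = ((3.291 + 1.555) / 0.28)²
n = (17.307)²
n ≈ 299.53
Round up to the next whole number: n = 300 pairs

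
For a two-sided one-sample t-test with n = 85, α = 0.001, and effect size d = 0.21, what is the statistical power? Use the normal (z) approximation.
Power ≈ 0.09

Power calculation (one-sample t-test, normal approximation):
z_β = d · √n - z_{α/2}
z_β = 0.21 · √85 - 3.291
z_β = 0.21 · 9.220 - 3.291
z_β = -1.354

Power = Φ(z_β) = Φ(-1.354) ≈ 0.088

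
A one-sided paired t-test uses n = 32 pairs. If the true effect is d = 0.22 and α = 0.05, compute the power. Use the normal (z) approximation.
Power ≈ 0.34

Power calculation (paired t-test, normal approximation):
z_β = d · √n - z_α
z_β = 0.22 · √32 - 1.645
z_β = 0.22 · 5.657 - 1.645
z_β = -0.400

Power = Φ(z_β) = Φ(-0.400) ≈ 0.344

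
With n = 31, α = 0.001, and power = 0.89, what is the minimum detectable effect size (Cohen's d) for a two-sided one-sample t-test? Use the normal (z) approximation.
d ≈ 0.81

Minimum detectable effect (one-sample t-test, normal approximation):
d = (z_{α/2} + z_β) / √n
d = (3.291 + 1.227) / √31
d = 4.517 / 5.568
d ≈ 0.81

By Cohen's convention (0.2 small / 0.5 medium / 0.8 large): large effect.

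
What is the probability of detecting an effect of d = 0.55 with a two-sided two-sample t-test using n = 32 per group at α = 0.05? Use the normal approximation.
Power ≈ 0.59

Power calculation (two-sample t-test, normal approximation):
z_β = d · √(n/2) - z_{α/2}
z_β = 0.55 · √(32/2) - 1.960
z_β = 0.55 · 4.000 - 1.960
z_β = 0.240

Power = Φ(z_β) = Φ(0.240) ≈ 0.595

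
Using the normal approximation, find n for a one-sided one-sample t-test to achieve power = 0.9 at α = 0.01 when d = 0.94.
n = 15

Sample size formula (one-sample t-test, normal approximation):
n = ((z_α + z_β) / d)²

z_α = 2.326 (for α = 0.01, one-sided)
z_β = 1.282 (for power = 0.9)
d = 0.94

n = ((2.326 + 1.282) / 0.94)²
n = (3.838)²
n ≈ 14.73
Round up to the next whole number: n = 15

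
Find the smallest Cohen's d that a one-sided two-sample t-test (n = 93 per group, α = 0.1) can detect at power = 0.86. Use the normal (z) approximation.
d ≈ 0.35

Minimum detectable effect (two-sample t-test, normal approximation):
d = (z_α + z_β) / √(n/2)
d = (1.282 + 1.080) / √(93/2)
d = 2.362 / 6.819
d ≈ 0.35

By Cohen's convention (0.2 small / 0.5 medium / 0.8 large): small effect.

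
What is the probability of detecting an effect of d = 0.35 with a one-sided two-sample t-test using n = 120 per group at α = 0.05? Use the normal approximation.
Power ≈ 0.86

Power calculation (two-sample t-test, normal approximation):
z_β = d · √(n/2) - z_α
z_β = 0.35 · √(120/2) - 1.645
z_β = 0.35 · 7.746 - 1.645
z_β = 1.066

Power = Φ(z_β) = Φ(1.066) ≈ 0.857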